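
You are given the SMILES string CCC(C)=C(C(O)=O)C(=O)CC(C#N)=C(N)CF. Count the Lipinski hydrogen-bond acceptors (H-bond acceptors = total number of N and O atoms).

N atoms: 2; O atoms: 3.
Lipinski HBA = 2 + 3 = 5.

5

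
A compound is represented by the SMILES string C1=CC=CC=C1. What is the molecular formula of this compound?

Walk through each heavy atom and fill implicit hydrogens from standard valence (C 4, N 3, O 2, S 2, halogen 1):
  atom 1: C, bond orders sum to 3 (valence 4) → 1 H
  atom 2: C, bond orders sum to 3 (valence 4) → 1 H
  atom 3: C, bond orders sum to 3 (valence 4) → 1 H
  atom 4: C, bond orders sum to 3 (valence 4) → 1 H
  atom 5: C, bond orders sum to 3 (valence 4) → 1 H
  atom 6: C, bond orders sum to 3 (valence 4) → 1 H
Totals → C:6, H:6.
In Hill order: C6H6.

C6H6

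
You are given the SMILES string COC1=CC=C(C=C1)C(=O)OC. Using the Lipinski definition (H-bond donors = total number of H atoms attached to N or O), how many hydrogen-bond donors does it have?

Donors: find every N or O and count the H atoms it carries.
  atom 2 (O): bond orders sum to 2 → 0 H
  atom 10 (O): bond orders sum to 2 → 0 H
  atom 11 (O): bond orders sum to 2 → 0 H
Lipinski HBD = 0.

0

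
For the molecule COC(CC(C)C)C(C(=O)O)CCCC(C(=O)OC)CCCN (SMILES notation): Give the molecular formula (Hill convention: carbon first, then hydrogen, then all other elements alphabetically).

C17H33NO5

Walk through each heavy atom and fill implicit hydrogens from standard valence (C 4, N 3, O 2, S 2, halogen 1):
  atom 1: C, bond orders sum to 1 (valence 4) → 3 H
  atom 2: O, bond orders sum to 2 (valence 2) → 0 H
  atom 3: C, bond orders sum to 3 (valence 4) → 1 H
  atom 4: C, bond orders sum to 2 (valence 4) → 2 H
  atom 5: C, bond orders sum to 3 (valence 4) → 1 H
  atom 6: C, bond orders sum to 1 (valence 4) → 3 H
  atom 7: C, bond orders sum to 1 (valence 4) → 3 H
  atom 8: C, bond orders sum to 3 (valence 4) → 1 H
  atom 9: C, bond orders sum to 4 (valence 4) → 0 H
  atom 10: O, bond orders sum to 2 (valence 2) → 0 H
  atom 11: O, bond orders sum to 1 (valence 2) → 1 H
  atom 12: C, bond orders sum to 2 (valence 4) → 2 H
  atom 13: C, bond orders sum to 2 (valence 4) → 2 H
  atom 14: C, bond orders sum to 2 (valence 4) → 2 H
  atom 15: C, bond orders sum to 3 (valence 4) → 1 H
  atom 16: C, bond orders sum to 4 (valence 4) → 0 H
  atom 17: O, bond orders sum to 2 (valence 2) → 0 H
  atom 18: O, bond orders sum to 2 (valence 2) → 0 H
  atom 19: C, bond orders sum to 1 (valence 4) → 3 H
  atom 20: C, bond orders sum to 2 (valence 4) → 2 H
  atom 21: C, bond orders sum to 2 (valence 4) → 2 H
  atom 22: C, bond orders sum to 2 (valence 4) → 2 H
  atom 23: N, bond orders sum to 1 (valence 3) → 2 H
Totals → C:17, H:33, N:1, O:5.
In Hill order: C17H33NO5.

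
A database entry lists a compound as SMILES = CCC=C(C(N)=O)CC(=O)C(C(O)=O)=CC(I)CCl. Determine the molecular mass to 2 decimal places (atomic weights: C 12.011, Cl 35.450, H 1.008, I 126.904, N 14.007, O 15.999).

399.61 g/mol

First, the molecular formula is C12H15ClINO4 (counting implicit H from valence).
  C: 12 × 12.011 = 144.132
  Cl: 1 × 35.450 = 35.450
  H: 15 × 1.008 = 15.120
  I: 1 × 126.904 = 126.904
  N: 1 × 14.007 = 14.007
  O: 4 × 15.999 = 63.996
Sum: 12×12.011 + 1×35.450 + 15×1.008 + 1×126.904 + 1×14.007 + 4×15.999 = 399.609 → 399.61 g/mol.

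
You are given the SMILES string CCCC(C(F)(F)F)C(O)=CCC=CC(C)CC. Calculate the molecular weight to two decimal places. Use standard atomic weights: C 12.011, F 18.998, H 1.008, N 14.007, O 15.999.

First, the molecular formula is C14H23F3O (counting implicit H from valence).
  C: 14 × 12.011 = 168.154
  F: 3 × 18.998 = 56.994
  H: 23 × 1.008 = 23.184
  O: 1 × 15.999 = 15.999
Sum: 14×12.011 + 3×18.998 + 23×1.008 + 1×15.999 = 264.331 → 264.33 g/mol.

264.33 g/mol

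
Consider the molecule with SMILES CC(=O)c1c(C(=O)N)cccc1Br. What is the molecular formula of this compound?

C9H8BrNO2

Walk through each heavy atom and fill implicit hydrogens from standard valence (C 4, N 3, O 2, S 2, halogen 1); for lowercase aromatic atoms, an aromatic c carries 1 H when it has two neighbours and 0 H with three, and aromatic n carries 0 H:
  atom 1: C, bond orders sum to 1 (valence 4) → 3 H
  atom 2: C, bond orders sum to 4 (valence 4) → 0 H
  atom 3: O, bond orders sum to 2 (valence 2) → 0 H
  atom 4: aromatic c, 3 neighbours → 0 H
  atom 5: aromatic c, 3 neighbours → 0 H
  atom 6: C, bond orders sum to 4 (valence 4) → 0 H
  atom 7: O, bond orders sum to 2 (valence 2) → 0 H
  atom 8: N, bond orders sum to 1 (valence 3) → 2 H
  atom 9: aromatic c, 2 neighbours → 1 H
  atom 10: aromatic c, 2 neighbours → 1 H
  atom 11: aromatic c, 2 neighbours → 1 H
  atom 12: aromatic c, 3 neighbours → 0 H
  atom 13: Br (halogen, monovalent) → 0 H
Totals → C:9, H:8, Br:1, N:1, O:2.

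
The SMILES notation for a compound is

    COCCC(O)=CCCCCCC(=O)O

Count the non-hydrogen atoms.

Every atom symbol written in the SMILES (organic subset) is one heavy atom; implicit H are not written.
Heavy atoms by element → C:11, O:4.
Total: 15.

15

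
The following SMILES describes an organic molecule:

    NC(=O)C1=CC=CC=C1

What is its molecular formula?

Walk through each heavy atom and fill implicit hydrogens from standard valence (C 4, N 3, O 2, S 2, halogen 1):
  atom 1: N, bond orders sum to 1 (valence 3) → 2 H
  atom 2: C, bond orders sum to 4 (valence 4) → 0 H
  atom 3: O, bond orders sum to 2 (valence 2) → 0 H
  atom 4: C, bond orders sum to 4 (valence 4) → 0 H
  atom 5: C, bond orders sum to 3 (valence 4) → 1 H
  atom 6: C, bond orders sum to 3 (valence 4) → 1 H
  atom 7: C, bond orders sum to 3 (valence 4) → 1 H
  atom 8: C, bond orders sum to 3 (valence 4) → 1 H
  atom 9: C, bond orders sum to 3 (valence 4) → 1 H
Totals → C:7, H:7, N:1, O:1.

C7H7NO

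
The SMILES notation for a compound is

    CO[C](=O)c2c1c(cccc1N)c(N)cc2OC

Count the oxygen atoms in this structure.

3

Scan the SMILES for O atoms (remember two-letter symbols like Cl and Br are single atoms).
Oxygen count: 3.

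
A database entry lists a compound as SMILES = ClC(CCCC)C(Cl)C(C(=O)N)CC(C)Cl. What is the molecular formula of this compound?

Walk through each heavy atom and fill implicit hydrogens from standard valence (C 4, N 3, O 2, S 2, halogen 1):
  atom 1: Cl (halogen, monovalent) → 0 H
  atom 2: C, bond orders sum to 3 (valence 4) → 1 H
  atom 3: C, bond orders sum to 2 (valence 4) → 2 H
  atom 4: C, bond orders sum to 2 (valence 4) → 2 H
  atom 5: C, bond orders sum to 2 (valence 4) → 2 H
  atom 6: C, bond orders sum to 1 (valence 4) → 3 H
  atom 7: C, bond orders sum to 3 (valence 4) → 1 H
  atom 8: Cl (halogen, monovalent) → 0 H
  atom 9: C, bond orders sum to 3 (valence 4) → 1 H
  atom 10: C, bond orders sum to 4 (valence 4) → 0 H
  atom 11: O, bond orders sum to 2 (valence 2) → 0 H
  atom 12: N, bond orders sum to 1 (valence 3) → 2 H
  atom 13: C, bond orders sum to 2 (valence 4) → 2 H
  atom 14: C, bond orders sum to 3 (valence 4) → 1 H
  atom 15: C, bond orders sum to 1 (valence 4) → 3 H
  atom 16: Cl (halogen, monovalent) → 0 H
Totals → C:11, H:20, Cl:3, N:1, O:1.

C11H20Cl3NO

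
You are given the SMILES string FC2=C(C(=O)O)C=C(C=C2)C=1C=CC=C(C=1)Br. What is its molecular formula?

C13H8BrFO2

Walk through each heavy atom and fill implicit hydrogens from standard valence (C 4, N 3, O 2, S 2, halogen 1):
  atom 1: F (halogen, monovalent) → 0 H
  atom 2: C, bond orders sum to 4 (valence 4) → 0 H
  atom 3: C, bond orders sum to 4 (valence 4) → 0 H
  atom 4: C, bond orders sum to 4 (valence 4) → 0 H
  atom 5: O, bond orders sum to 2 (valence 2) → 0 H
  atom 6: O, bond orders sum to 1 (valence 2) → 1 H
  atom 7: C, bond orders sum to 3 (valence 4) → 1 H
  atom 8: C, bond orders sum to 4 (valence 4) → 0 H
  atom 9: C, bond orders sum to 3 (valence 4) → 1 H
  atom 10: C, bond orders sum to 3 (valence 4) → 1 H
  atom 11: C, bond orders sum to 4 (valence 4) → 0 H
  atom 12: C, bond orders sum to 3 (valence 4) → 1 H
  atom 13: C, bond orders sum to 3 (valence 4) → 1 H
  atom 14: C, bond orders sum to 3 (valence 4) → 1 H
  atom 15: C, bond orders sum to 4 (valence 4) → 0 H
  atom 16: C, bond orders sum to 3 (valence 4) → 1 H
  atom 17: Br (halogen, monovalent) → 0 H
Totals → C:13, H:8, Br:1, F:1, O:2.
In Hill order: C13H8BrFO2.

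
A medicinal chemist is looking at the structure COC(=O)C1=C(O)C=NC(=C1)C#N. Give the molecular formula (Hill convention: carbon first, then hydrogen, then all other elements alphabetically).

C8H6N2O3

Walk through each heavy atom and fill implicit hydrogens from standard valence (C 4, N 3, O 2, S 2, halogen 1):
  atom 1: C, bond orders sum to 1 (valence 4) → 3 H
  atom 2: O, bond orders sum to 2 (valence 2) → 0 H
  atom 3: C, bond orders sum to 4 (valence 4) → 0 H
  atom 4: O, bond orders sum to 2 (valence 2) → 0 H
  atom 5: C, bond orders sum to 4 (valence 4) → 0 H
  atom 6: C, bond orders sum to 4 (valence 4) → 0 H
  atom 7: O, bond orders sum to 1 (valence 2) → 1 H
  atom 8: C, bond orders sum to 3 (valence 4) → 1 H
  atom 9: N, bond orders sum to 3 (valence 3) → 0 H
  atom 10: C, bond orders sum to 4 (valence 4) → 0 H
  atom 11: C, bond orders sum to 3 (valence 4) → 1 H
  atom 12: C, bond orders sum to 4 (valence 4) → 0 H
  atom 13: N, bond orders sum to 3 (valence 3) → 0 H
Totals → C:8, H:6, N:2, O:3.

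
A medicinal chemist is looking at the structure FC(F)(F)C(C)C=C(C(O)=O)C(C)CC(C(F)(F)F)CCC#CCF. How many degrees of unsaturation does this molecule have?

Degree of unsaturation = (number of rings) + (number of π bonds).
Ring closures in the SMILES: 0.
π bonds: 2 double bonds (each 1 DoU), 1 triple bond (each 2 DoU) → 4 DoU from unsaturation.
Total DoU = 0 + 4 = 4.

4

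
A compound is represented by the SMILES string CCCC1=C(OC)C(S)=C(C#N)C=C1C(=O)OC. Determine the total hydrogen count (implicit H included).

15

Walk through each heavy atom and fill implicit hydrogens from standard valence (C 4, N 3, O 2, S 2, halogen 1):
  atom 1: C, bond orders sum to 1 (valence 4) → 3 H
  atom 2: C, bond orders sum to 2 (valence 4) → 2 H
  atom 3: C, bond orders sum to 2 (valence 4) → 2 H
  atom 4: C, bond orders sum to 4 (valence 4) → 0 H
  atom 5: C, bond orders sum to 4 (valence 4) → 0 H
  atom 6: O, bond orders sum to 2 (valence 2) → 0 H
  atom 7: C, bond orders sum to 1 (valence 4) → 3 H
  atom 8: C, bond orders sum to 4 (valence 4) → 0 H
  atom 9: S, bond orders sum to 1 (valence 2) → 1 H
  atom 10: C, bond orders sum to 4 (valence 4) → 0 H
  atom 11: C, bond orders sum to 4 (valence 4) → 0 H
  atom 12: N, bond orders sum to 3 (valence 3) → 0 H
  atom 13: C, bond orders sum to 3 (valence 4) → 1 H
  atom 14: C, bond orders sum to 4 (valence 4) → 0 H
  atom 15: C, bond orders sum to 4 (valence 4) → 0 H
  atom 16: O, bond orders sum to 2 (valence 2) → 0 H
  atom 17: O, bond orders sum to 2 (valence 2) → 0 H
  atom 18: C, bond orders sum to 1 (valence 4) → 3 H
Total hydrogens: 15.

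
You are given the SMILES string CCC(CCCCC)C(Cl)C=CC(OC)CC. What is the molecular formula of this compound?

C15H29ClO

Walk through each heavy atom and fill implicit hydrogens from standard valence (C 4, N 3, O 2, S 2, halogen 1):
  atom 1: C, bond orders sum to 1 (valence 4) → 3 H
  atom 2: C, bond orders sum to 2 (valence 4) → 2 H
  atom 3: C, bond orders sum to 3 (valence 4) → 1 H
  atom 4: C, bond orders sum to 2 (valence 4) → 2 H
  atom 5: C, bond orders sum to 2 (valence 4) → 2 H
  atom 6: C, bond orders sum to 2 (valence 4) → 2 H
  atom 7: C, bond orders sum to 2 (valence 4) → 2 H
  atom 8: C, bond orders sum to 1 (valence 4) → 3 H
  atom 9: C, bond orders sum to 3 (valence 4) → 1 H
  atom 10: Cl (halogen, monovalent) → 0 H
  atom 11: C, bond orders sum to 3 (valence 4) → 1 H
  atom 12: C, bond orders sum to 3 (valence 4) → 1 H
  atom 13: C, bond orders sum to 3 (valence 4) → 1 H
  atom 14: O, bond orders sum to 2 (valence 2) → 0 H
  atom 15: C, bond orders sum to 1 (valence 4) → 3 H
  atom 16: C, bond orders sum to 2 (valence 4) → 2 H
  atom 17: C, bond orders sum to 1 (valence 4) → 3 H
Totals → C:15, H:29, Cl:1, O:1.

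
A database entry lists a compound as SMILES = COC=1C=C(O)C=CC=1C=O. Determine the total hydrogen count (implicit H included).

8

Walk through each heavy atom and fill implicit hydrogens from standard valence (C 4, N 3, O 2, S 2, halogen 1):
  atom 1: C, bond orders sum to 1 (valence 4) → 3 H
  atom 2: O, bond orders sum to 2 (valence 2) → 0 H
  atom 3: C, bond orders sum to 4 (valence 4) → 0 H
  atom 4: C, bond orders sum to 3 (valence 4) → 1 H
  atom 5: C, bond orders sum to 4 (valence 4) → 0 H
  atom 6: O, bond orders sum to 1 (valence 2) → 1 H
  atom 7: C, bond orders sum to 3 (valence 4) → 1 H
  atom 8: C, bond orders sum to 3 (valence 4) → 1 H
  atom 9: C, bond orders sum to 4 (valence 4) → 0 H
  atom 10: C, bond orders sum to 3 (valence 4) → 1 H
  atom 11: O, bond orders sum to 2 (valence 2) → 0 H
Total hydrogens: 8.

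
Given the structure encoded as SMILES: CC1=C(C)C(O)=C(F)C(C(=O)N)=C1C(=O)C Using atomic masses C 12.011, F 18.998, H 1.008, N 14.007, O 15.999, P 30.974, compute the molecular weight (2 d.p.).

225.22 g/mol

First, the molecular formula is C11H12FNO3 (counting implicit H from valence).
  C: 11 × 12.011 = 132.121
  F: 1 × 18.998 = 18.998
  H: 12 × 1.008 = 12.096
  N: 1 × 14.007 = 14.007
  O: 3 × 15.999 = 47.997
Sum: 11×12.011 + 1×18.998 + 12×1.008 + 1×14.007 + 3×15.999 = 225.219 → 225.22 g/mol.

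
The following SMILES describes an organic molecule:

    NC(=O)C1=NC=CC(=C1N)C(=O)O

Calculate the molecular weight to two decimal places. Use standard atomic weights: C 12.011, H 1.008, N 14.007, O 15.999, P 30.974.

First, the molecular formula is C7H7N3O3 (counting implicit H from valence).
  C: 7 × 12.011 = 84.077
  H: 7 × 1.008 = 7.056
  N: 3 × 14.007 = 42.021
  O: 3 × 15.999 = 47.997
Sum: 7×12.011 + 7×1.008 + 3×14.007 + 3×15.999 = 181.151 → 181.15 g/mol.

181.15 g/mol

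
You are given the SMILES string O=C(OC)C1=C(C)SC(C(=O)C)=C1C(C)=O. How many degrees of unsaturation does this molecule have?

6

Molecular formula: C11H12O4S.
DoU = (2C + 2 + N − H − X) / 2, where X is the halogen count and O/S are ignored.
    = (2·11 + 2 + 0 − 12 − 0) / 2 = 12 / 2 = 6.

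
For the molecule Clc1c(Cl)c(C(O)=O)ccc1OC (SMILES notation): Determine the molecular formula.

C8H6Cl2O3

Walk through each heavy atom and fill implicit hydrogens from standard valence (C 4, N 3, O 2, S 2, halogen 1); for lowercase aromatic atoms, an aromatic c carries 1 H when it has two neighbours and 0 H with three, and aromatic n carries 0 H:
  atom 1: Cl (halogen, monovalent) → 0 H
  atom 2: aromatic c, 3 neighbours → 0 H
  atom 3: aromatic c, 3 neighbours → 0 H
  atom 4: Cl (halogen, monovalent) → 0 H
  atom 5: aromatic c, 3 neighbours → 0 H
  atom 6: C, bond orders sum to 4 (valence 4) → 0 H
  atom 7: O, bond orders sum to 1 (valence 2) → 1 H
  atom 8: O, bond orders sum to 2 (valence 2) → 0 H
  atom 9: aromatic c, 2 neighbours → 1 H
  atom 10: aromatic c, 2 neighbours → 1 H
  atom 11: aromatic c, 3 neighbours → 0 H
  atom 12: O, bond orders sum to 2 (valence 2) → 0 H
  atom 13: C, bond orders sum to 1 (valence 4) → 3 H
Totals → C:8, H:6, Cl:2, O:3.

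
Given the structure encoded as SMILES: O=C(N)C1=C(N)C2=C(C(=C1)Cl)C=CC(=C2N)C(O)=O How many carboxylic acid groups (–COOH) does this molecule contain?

The carboxylic acid motif appears at heavy-atom position 17 in the SMILES.
Other groups present: 1 amide, 2 primary amine.
Carboxylic acid count: 1.

1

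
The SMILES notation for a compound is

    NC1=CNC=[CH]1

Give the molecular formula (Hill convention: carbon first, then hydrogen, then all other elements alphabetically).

C4H6N2

Walk through each heavy atom and fill implicit hydrogens from standard valence (C 4, N 3, O 2, S 2, halogen 1):
  atom 1: N, bond orders sum to 1 (valence 3) → 2 H
  atom 2: C, bond orders sum to 4 (valence 4) → 0 H
  atom 3: C, bond orders sum to 3 (valence 4) → 1 H
  atom 4: N, bond orders sum to 2 (valence 3) → 1 H
  atom 5: C, bond orders sum to 3 (valence 4) → 1 H
  atom 6: C with explicit H count 1
Totals → C:4, H:6, N:2.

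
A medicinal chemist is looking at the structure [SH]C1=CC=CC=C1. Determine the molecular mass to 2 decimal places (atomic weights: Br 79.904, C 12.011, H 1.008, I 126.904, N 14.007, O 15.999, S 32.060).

110.17 g/mol

First, the molecular formula is C6H6S (counting implicit H from valence).
  C: 6 × 12.011 = 72.066
  H: 6 × 1.008 = 6.048
  S: 1 × 32.060 = 32.060
Sum: 6×12.011 + 6×1.008 + 1×32.060 = 110.174 → 110.17 g/mol.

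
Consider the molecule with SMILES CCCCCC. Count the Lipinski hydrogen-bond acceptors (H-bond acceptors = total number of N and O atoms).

0

N atoms: 0; O atoms: 0.
Lipinski HBA = 0 + 0 = 0.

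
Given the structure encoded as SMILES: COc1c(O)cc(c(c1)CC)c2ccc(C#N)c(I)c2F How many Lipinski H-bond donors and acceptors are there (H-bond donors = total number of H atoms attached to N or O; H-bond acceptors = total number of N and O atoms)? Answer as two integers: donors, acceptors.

1, 3

Donors: find every N or O and count the H atoms it carries.
  atom 2 (O): bond orders sum to 2 → 0 H
  atom 5 (O): bond orders sum to 1 → 1 H
  atom 17 (N): bond orders sum to 3 → 0 H
Lipinski HBD = 1.
Acceptors: N atoms = 1, O atoms = 2 → HBA = 3.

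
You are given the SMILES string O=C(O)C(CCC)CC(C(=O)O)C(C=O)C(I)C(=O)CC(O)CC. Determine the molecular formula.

C16H25IO7

Walk through each heavy atom and fill implicit hydrogens from standard valence (C 4, N 3, O 2, S 2, halogen 1):
  atom 1: O, bond orders sum to 2 (valence 2) → 0 H
  atom 2: C, bond orders sum to 4 (valence 4) → 0 H
  atom 3: O, bond orders sum to 1 (valence 2) → 1 H
  atom 4: C, bond orders sum to 3 (valence 4) → 1 H
  atom 5: C, bond orders sum to 2 (valence 4) → 2 H
  atom 6: C, bond orders sum to 2 (valence 4) → 2 H
  atom 7: C, bond orders sum to 1 (valence 4) → 3 H
  atom 8: C, bond orders sum to 2 (valence 4) → 2 H
  atom 9: C, bond orders sum to 3 (valence 4) → 1 H
  atom 10: C, bond orders sum to 4 (valence 4) → 0 H
  atom 11: O, bond orders sum to 2 (valence 2) → 0 H
  atom 12: O, bond orders sum to 1 (valence 2) → 1 H
  atom 13: C, bond orders sum to 3 (valence 4) → 1 H
  atom 14: C, bond orders sum to 3 (valence 4) → 1 H
  atom 15: O, bond orders sum to 2 (valence 2) → 0 H
  atom 16: C, bond orders sum to 3 (valence 4) → 1 H
  atom 17: I (halogen, monovalent) → 0 H
  atom 18: C, bond orders sum to 4 (valence 4) → 0 H
  atom 19: O, bond orders sum to 2 (valence 2) → 0 H
  atom 20: C, bond orders sum to 2 (valence 4) → 2 H
  atom 21: C, bond orders sum to 3 (valence 4) → 1 H
  atom 22: O, bond orders sum to 1 (valence 2) → 1 H
  atom 23: C, bond orders sum to 2 (valence 4) → 2 H
  atom 24: C, bond orders sum to 1 (valence 4) → 3 H
Totals → C:16, H:25, I:1, O:7.
In Hill order: C16H25IO7.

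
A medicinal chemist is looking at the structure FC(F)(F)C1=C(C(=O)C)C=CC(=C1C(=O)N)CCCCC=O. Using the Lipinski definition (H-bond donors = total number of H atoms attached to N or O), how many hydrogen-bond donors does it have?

Donors: find every N or O and count the H atoms it carries.
  atom 8 (O): bond orders sum to 2 → 0 H
  atom 15 (O): bond orders sum to 2 → 0 H
  atom 16 (N): bond orders sum to 1 → 2 H
  atom 22 (O): bond orders sum to 2 → 0 H
Lipinski HBD = 2.

2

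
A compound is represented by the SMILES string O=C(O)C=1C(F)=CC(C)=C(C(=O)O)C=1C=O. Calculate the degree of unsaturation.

Molecular formula: C10H7FO5.
DoU = (2C + 2 + N − H − X) / 2, where X is the halogen count and O/S are ignored.
    = (2·10 + 2 + 0 − 7 − 1) / 2 = 14 / 2 = 7.

7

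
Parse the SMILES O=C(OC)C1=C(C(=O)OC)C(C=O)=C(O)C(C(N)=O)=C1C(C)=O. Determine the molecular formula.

C14H13NO8

Walk through each heavy atom and fill implicit hydrogens from standard valence (C 4, N 3, O 2, S 2, halogen 1):
  atom 1: O, bond orders sum to 2 (valence 2) → 0 H
  atom 2: C, bond orders sum to 4 (valence 4) → 0 H
  atom 3: O, bond orders sum to 2 (valence 2) → 0 H
  atom 4: C, bond orders sum to 1 (valence 4) → 3 H
  atom 5: C, bond orders sum to 4 (valence 4) → 0 H
  atom 6: C, bond orders sum to 4 (valence 4) → 0 H
  atom 7: C, bond orders sum to 4 (valence 4) → 0 H
  atom 8: O, bond orders sum to 2 (valence 2) → 0 H
  atom 9: O, bond orders sum to 2 (valence 2) → 0 H
  atom 10: C, bond orders sum to 1 (valence 4) → 3 H
  atom 11: C, bond orders sum to 4 (valence 4) → 0 H
  atom 12: C, bond orders sum to 3 (valence 4) → 1 H
  atom 13: O, bond orders sum to 2 (valence 2) → 0 H
  atom 14: C, bond orders sum to 4 (valence 4) → 0 H
  atom 15: O, bond orders sum to 1 (valence 2) → 1 H
  atom 16: C, bond orders sum to 4 (valence 4) → 0 H
  atom 17: C, bond orders sum to 4 (valence 4) → 0 H
  atom 18: N, bond orders sum to 1 (valence 3) → 2 H
  atom 19: O, bond orders sum to 2 (valence 2) → 0 H
  atom 20: C, bond orders sum to 4 (valence 4) → 0 H
  atom 21: C, bond orders sum to 4 (valence 4) → 0 H
  atom 22: C, bond orders sum to 1 (valence 4) → 3 H
  atom 23: O, bond orders sum to 2 (valence 2) → 0 H
Totals → C:14, H:13, N:1, O:8.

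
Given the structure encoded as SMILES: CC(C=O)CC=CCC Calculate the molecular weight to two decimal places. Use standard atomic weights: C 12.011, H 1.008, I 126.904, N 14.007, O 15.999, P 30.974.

126.20 g/mol

First, the molecular formula is C8H14O (counting implicit H from valence).
  C: 8 × 12.011 = 96.088
  H: 14 × 1.008 = 14.112
  O: 1 × 15.999 = 15.999
Sum: 8×12.011 + 14×1.008 + 1×15.999 = 126.199 → 126.20 g/mol.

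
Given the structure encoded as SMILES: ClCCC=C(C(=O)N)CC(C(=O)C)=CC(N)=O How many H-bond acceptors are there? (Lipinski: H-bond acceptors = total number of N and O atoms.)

N atoms: 2; O atoms: 3.
Lipinski HBA = 2 + 3 = 5.

5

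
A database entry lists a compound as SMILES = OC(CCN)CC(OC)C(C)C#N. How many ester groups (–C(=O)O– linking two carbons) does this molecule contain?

Scan the SMILES for the ester motif — none present.
Groups that are present: 1 ether, 1 hydroxyl, 1 nitrile, 1 primary amine.

0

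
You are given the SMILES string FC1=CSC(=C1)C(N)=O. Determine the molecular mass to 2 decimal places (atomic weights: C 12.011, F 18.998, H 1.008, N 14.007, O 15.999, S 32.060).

145.15 g/mol

First, the molecular formula is C5H4FNOS (counting implicit H from valence).
  C: 5 × 12.011 = 60.055
  F: 1 × 18.998 = 18.998
  H: 4 × 1.008 = 4.032
  N: 1 × 14.007 = 14.007
  O: 1 × 15.999 = 15.999
  S: 1 × 32.060 = 32.060
Sum: 5×12.011 + 1×18.998 + 4×1.008 + 1×14.007 + 1×15.999 + 1×32.060 = 145.151 → 145.15 g/mol.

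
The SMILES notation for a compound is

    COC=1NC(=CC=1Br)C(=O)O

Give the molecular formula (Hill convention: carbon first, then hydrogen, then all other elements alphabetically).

Walk through each heavy atom and fill implicit hydrogens from standard valence (C 4, N 3, O 2, S 2, halogen 1):
  atom 1: C, bond orders sum to 1 (valence 4) → 3 H
  atom 2: O, bond orders sum to 2 (valence 2) → 0 H
  atom 3: C, bond orders sum to 4 (valence 4) → 0 H
  atom 4: N, bond orders sum to 2 (valence 3) → 1 H
  atom 5: C, bond orders sum to 4 (valence 4) → 0 H
  atom 6: C, bond orders sum to 3 (valence 4) → 1 H
  atom 7: C, bond orders sum to 4 (valence 4) → 0 H
  atom 8: Br (halogen, monovalent) → 0 H
  atom 9: C, bond orders sum to 4 (valence 4) → 0 H
  atom 10: O, bond orders sum to 2 (valence 2) → 0 H
  atom 11: O, bond orders sum to 1 (valence 2) → 1 H
Totals → C:6, H:6, Br:1, N:1, O:3.
In Hill order: C6H6BrNO3.

C6H6BrNO3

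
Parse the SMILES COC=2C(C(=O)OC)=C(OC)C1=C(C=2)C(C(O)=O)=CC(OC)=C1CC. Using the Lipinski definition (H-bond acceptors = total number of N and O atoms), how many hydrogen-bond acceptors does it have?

7

N atoms: 0; O atoms: 7.
Lipinski HBA = 0 + 7 = 7.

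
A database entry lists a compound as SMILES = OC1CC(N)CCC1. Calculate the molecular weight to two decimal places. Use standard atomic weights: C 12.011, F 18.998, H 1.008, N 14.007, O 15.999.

First, the molecular formula is C6H13NO (counting implicit H from valence).
  C: 6 × 12.011 = 72.066
  H: 13 × 1.008 = 13.104
  N: 1 × 14.007 = 14.007
  O: 1 × 15.999 = 15.999
Sum: 6×12.011 + 13×1.008 + 1×14.007 + 1×15.999 = 115.176 → 115.18 g/mol.

115.18 g/mol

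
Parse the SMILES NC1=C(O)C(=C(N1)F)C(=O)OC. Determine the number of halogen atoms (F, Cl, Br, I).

1

Halogen atoms appear at heavy-atom position 8 (1×F).
Other groups present: 1 ester, 1 hydroxyl, 1 primary amine.
Halogen count: 1.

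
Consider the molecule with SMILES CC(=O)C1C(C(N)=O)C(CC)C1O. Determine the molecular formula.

C9H15NO3

Walk through each heavy atom and fill implicit hydrogens from standard valence (C 4, N 3, O 2, S 2, halogen 1):
  atom 1: C, bond orders sum to 1 (valence 4) → 3 H
  atom 2: C, bond orders sum to 4 (valence 4) → 0 H
  atom 3: O, bond orders sum to 2 (valence 2) → 0 H
  atom 4: C, bond orders sum to 3 (valence 4) → 1 H
  atom 5: C, bond orders sum to 3 (valence 4) → 1 H
  atom 6: C, bond orders sum to 4 (valence 4) → 0 H
  atom 7: N, bond orders sum to 1 (valence 3) → 2 H
  atom 8: O, bond orders sum to 2 (valence 2) → 0 H
  atom 9: C, bond orders sum to 3 (valence 4) → 1 H
  atom 10: C, bond orders sum to 2 (valence 4) → 2 H
  atom 11: C, bond orders sum to 1 (valence 4) → 3 H
  atom 12: C, bond orders sum to 3 (valence 4) → 1 H
  atom 13: O, bond orders sum to 1 (valence 2) → 1 H
Totals → C:9, H:15, N:1, O:3.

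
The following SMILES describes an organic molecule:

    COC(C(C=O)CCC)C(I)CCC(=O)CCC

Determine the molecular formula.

C14H25IO3

Walk through each heavy atom and fill implicit hydrogens from standard valence (C 4, N 3, O 2, S 2, halogen 1):
  atom 1: C, bond orders sum to 1 (valence 4) → 3 H
  atom 2: O, bond orders sum to 2 (valence 2) → 0 H
  atom 3: C, bond orders sum to 3 (valence 4) → 1 H
  atom 4: C, bond orders sum to 3 (valence 4) → 1 H
  atom 5: C, bond orders sum to 3 (valence 4) → 1 H
  atom 6: O, bond orders sum to 2 (valence 2) → 0 H
  atom 7: C, bond orders sum to 2 (valence 4) → 2 H
  atom 8: C, bond orders sum to 2 (valence 4) → 2 H
  atom 9: C, bond orders sum to 1 (valence 4) → 3 H
  atom 10: C, bond orders sum to 3 (valence 4) → 1 H
  atom 11: I (halogen, monovalent) → 0 H
  atom 12: C, bond orders sum to 2 (valence 4) → 2 H
  atom 13: C, bond orders sum to 2 (valence 4) → 2 H
  atom 14: C, bond orders sum to 4 (valence 4) → 0 H
  atom 15: O, bond orders sum to 2 (valence 2) → 0 H
  atom 16: C, bond orders sum to 2 (valence 4) → 2 H
  atom 17: C, bond orders sum to 2 (valence 4) → 2 H
  atom 18: C, bond orders sum to 1 (valence 4) → 3 H
Totals → C:14, H:25, I:1, O:3.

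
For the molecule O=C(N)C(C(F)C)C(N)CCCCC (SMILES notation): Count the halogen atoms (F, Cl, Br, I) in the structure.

1

Halogen atoms appear at heavy-atom position 6 (1×F).
Other groups present: 1 amide, 1 primary amine.
Halogen count: 1.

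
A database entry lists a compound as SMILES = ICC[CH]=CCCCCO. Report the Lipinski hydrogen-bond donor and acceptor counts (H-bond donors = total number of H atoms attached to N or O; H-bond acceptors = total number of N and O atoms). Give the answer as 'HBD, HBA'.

Donors: find every N or O and count the H atoms it carries.
  atom 10 (O): bond orders sum to 1 → 1 H
Lipinski HBD = 1.
Acceptors: N atoms = 0, O atoms = 1 → HBA = 1.

1, 1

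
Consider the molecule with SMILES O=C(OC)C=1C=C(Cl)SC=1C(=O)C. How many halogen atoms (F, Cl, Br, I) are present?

1

Halogen atoms appear at heavy-atom position 8 (1×Cl).
Other groups present: 1 ester, 1 ketone.
Halogen count: 1.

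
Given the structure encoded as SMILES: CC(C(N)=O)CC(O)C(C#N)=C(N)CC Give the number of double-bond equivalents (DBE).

Molecular formula: C10H17N3O2.
DoU = (2C + 2 + N − H − X) / 2, where X is the halogen count and O/S are ignored.
    = (2·10 + 2 + 3 − 17 − 0) / 2 = 8 / 2 = 4.

4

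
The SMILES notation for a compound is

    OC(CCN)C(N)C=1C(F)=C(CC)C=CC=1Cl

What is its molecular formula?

Walk through each heavy atom and fill implicit hydrogens from standard valence (C 4, N 3, O 2, S 2, halogen 1):
  atom 1: O, bond orders sum to 1 (valence 2) → 1 H
  atom 2: C, bond orders sum to 3 (valence 4) → 1 H
  atom 3: C, bond orders sum to 2 (valence 4) → 2 H
  atom 4: C, bond orders sum to 2 (valence 4) → 2 H
  atom 5: N, bond orders sum to 1 (valence 3) → 2 H
  atom 6: C, bond orders sum to 3 (valence 4) → 1 H
  atom 7: N, bond orders sum to 1 (valence 3) → 2 H
  atom 8: C, bond orders sum to 4 (valence 4) → 0 H
  atom 9: C, bond orders sum to 4 (valence 4) → 0 H
  atom 10: F (halogen, monovalent) → 0 H
  atom 11: C, bond orders sum to 4 (valence 4) → 0 H
  atom 12: C, bond orders sum to 2 (valence 4) → 2 H
  atom 13: C, bond orders sum to 1 (valence 4) → 3 H
  atom 14: C, bond orders sum to 3 (valence 4) → 1 H
  atom 15: C, bond orders sum to 3 (valence 4) → 1 H
  atom 16: C, bond orders sum to 4 (valence 4) → 0 H
  atom 17: Cl (halogen, monovalent) → 0 H
Totals → C:12, H:18, Cl:1, F:1, N:2, O:1.
In Hill order: C12H18ClFN2O.

C12H18ClFN2O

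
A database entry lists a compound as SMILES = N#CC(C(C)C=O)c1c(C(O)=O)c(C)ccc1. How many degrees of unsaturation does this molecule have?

Molecular formula: C13H13NO3.
DoU = (2C + 2 + N − H − X) / 2, where X is the halogen count and O/S are ignored.
    = (2·13 + 2 + 1 − 13 − 0) / 2 = 16 / 2 = 8.

8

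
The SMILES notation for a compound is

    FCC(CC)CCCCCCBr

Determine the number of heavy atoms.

Every atom symbol written in the SMILES (organic subset) is one heavy atom; implicit H are not written.
Heavy atoms by element → Br:1, C:10, F:1.
Total: 12.

12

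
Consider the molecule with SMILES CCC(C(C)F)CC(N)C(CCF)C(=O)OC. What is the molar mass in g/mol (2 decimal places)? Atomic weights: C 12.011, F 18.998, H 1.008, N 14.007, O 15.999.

251.32 g/mol

First, the molecular formula is C12H23F2NO2 (counting implicit H from valence).
  C: 12 × 12.011 = 144.132
  F: 2 × 18.998 = 37.996
  H: 23 × 1.008 = 23.184
  N: 1 × 14.007 = 14.007
  O: 2 × 15.999 = 31.998
Sum: 12×12.011 + 2×18.998 + 23×1.008 + 1×14.007 + 2×15.999 = 251.317 → 251.32 g/mol.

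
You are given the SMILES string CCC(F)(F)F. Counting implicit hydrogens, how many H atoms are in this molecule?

Walk through each heavy atom and fill implicit hydrogens from standard valence (C 4, N 3, O 2, S 2, halogen 1):
  atom 1: C, bond orders sum to 1 (valence 4) → 3 H
  atom 2: C, bond orders sum to 2 (valence 4) → 2 H
  atom 3: C, bond orders sum to 4 (valence 4) → 0 H
  atom 4: F (halogen, monovalent) → 0 H
  atom 5: F (halogen, monovalent) → 0 H
  atom 6: F (halogen, monovalent) → 0 H
Total hydrogens: 5.

5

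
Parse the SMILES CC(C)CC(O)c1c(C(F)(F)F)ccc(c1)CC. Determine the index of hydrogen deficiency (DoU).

Molecular formula: C14H19F3O.
DoU = (2C + 2 + N − H − X) / 2, where X is the halogen count and O/S are ignored.
    = (2·14 + 2 + 0 − 19 − 3) / 2 = 8 / 2 = 4.

4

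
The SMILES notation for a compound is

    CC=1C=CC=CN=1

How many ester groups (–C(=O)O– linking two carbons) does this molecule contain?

Scan the SMILES for the ester motif — none present.

0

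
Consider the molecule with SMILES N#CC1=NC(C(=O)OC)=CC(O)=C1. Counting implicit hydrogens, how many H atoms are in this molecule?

Walk through each heavy atom and fill implicit hydrogens from standard valence (C 4, N 3, O 2, S 2, halogen 1):
  atom 1: N, bond orders sum to 3 (valence 3) → 0 H
  atom 2: C, bond orders sum to 4 (valence 4) → 0 H
  atom 3: C, bond orders sum to 4 (valence 4) → 0 H
  atom 4: N, bond orders sum to 3 (valence 3) → 0 H
  atom 5: C, bond orders sum to 4 (valence 4) → 0 H
  atom 6: C, bond orders sum to 4 (valence 4) → 0 H
  atom 7: O, bond orders sum to 2 (valence 2) → 0 H
  atom 8: O, bond orders sum to 2 (valence 2) → 0 H
  atom 9: C, bond orders sum to 1 (valence 4) → 3 H
  atom 10: C, bond orders sum to 3 (valence 4) → 1 H
  atom 11: C, bond orders sum to 4 (valence 4) → 0 H
  atom 12: O, bond orders sum to 1 (valence 2) → 1 H
  atom 13: C, bond orders sum to 3 (valence 4) → 1 H
Total hydrogens: 6.

6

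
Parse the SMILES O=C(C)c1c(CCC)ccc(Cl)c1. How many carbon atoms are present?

Count every carbon token in the SMILES (each C, including those in ring-closure positions and inside branches).
Carbon count: 11.

11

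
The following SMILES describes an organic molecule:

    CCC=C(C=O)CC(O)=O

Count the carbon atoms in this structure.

Count every carbon token in the SMILES (each C, including those in ring-closure positions and inside branches).
Carbon count: 7.

7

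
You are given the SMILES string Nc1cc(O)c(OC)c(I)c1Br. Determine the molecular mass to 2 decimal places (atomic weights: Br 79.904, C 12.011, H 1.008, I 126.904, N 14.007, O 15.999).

First, the molecular formula is C7H7BrINO2 (counting implicit H from valence).
  Br: 1 × 79.904 = 79.904
  C: 7 × 12.011 = 84.077
  H: 7 × 1.008 = 7.056
  I: 1 × 126.904 = 126.904
  N: 1 × 14.007 = 14.007
  O: 2 × 15.999 = 31.998
Sum: 1×79.904 + 7×12.011 + 7×1.008 + 1×126.904 + 1×14.007 + 2×15.999 = 343.946 → 343.95 g/mol.

343.95 g/mol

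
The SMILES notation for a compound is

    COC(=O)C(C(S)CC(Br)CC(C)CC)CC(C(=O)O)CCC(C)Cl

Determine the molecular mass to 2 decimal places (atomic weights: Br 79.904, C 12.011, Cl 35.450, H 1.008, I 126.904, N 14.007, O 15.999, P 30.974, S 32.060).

459.86 g/mol

First, the molecular formula is C18H32BrClO4S (counting implicit H from valence).
  Br: 1 × 79.904 = 79.904
  C: 18 × 12.011 = 216.198
  Cl: 1 × 35.450 = 35.450
  H: 32 × 1.008 = 32.256
  O: 4 × 15.999 = 63.996
  S: 1 × 32.060 = 32.060
Sum: 1×79.904 + 18×12.011 + 1×35.450 + 32×1.008 + 4×15.999 + 1×32.060 = 459.864 → 459.86 g/mol.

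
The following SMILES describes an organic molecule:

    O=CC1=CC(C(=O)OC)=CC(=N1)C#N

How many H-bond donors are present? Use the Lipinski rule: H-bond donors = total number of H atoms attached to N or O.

0

Donors: find every N or O and count the H atoms it carries.
  atom 1 (O): bond orders sum to 2 → 0 H
  atom 7 (O): bond orders sum to 2 → 0 H
  atom 8 (O): bond orders sum to 2 → 0 H
  atom 12 (N): bond orders sum to 3 → 0 H
  atom 14 (N): bond orders sum to 3 → 0 H
Lipinski HBD = 0.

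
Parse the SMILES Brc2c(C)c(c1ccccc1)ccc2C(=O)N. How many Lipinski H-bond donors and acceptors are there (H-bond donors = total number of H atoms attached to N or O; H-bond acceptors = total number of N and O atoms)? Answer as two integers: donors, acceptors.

Donors: find every N or O and count the H atoms it carries.
  atom 16 (O): bond orders sum to 2 → 0 H
  atom 17 (N): bond orders sum to 1 → 2 H
Lipinski HBD = 2.
Acceptors: N atoms = 1, O atoms = 1 → HBA = 2.

2, 2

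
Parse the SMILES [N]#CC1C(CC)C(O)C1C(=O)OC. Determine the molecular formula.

C9H13NO3

Walk through each heavy atom and fill implicit hydrogens from standard valence (C 4, N 3, O 2, S 2, halogen 1):
  atom 1: N with explicit H count 0
  atom 2: C, bond orders sum to 4 (valence 4) → 0 H
  atom 3: C, bond orders sum to 3 (valence 4) → 1 H
  atom 4: C, bond orders sum to 3 (valence 4) → 1 H
  atom 5: C, bond orders sum to 2 (valence 4) → 2 H
  atom 6: C, bond orders sum to 1 (valence 4) → 3 H
  atom 7: C, bond orders sum to 3 (valence 4) → 1 H
  atom 8: O, bond orders sum to 1 (valence 2) → 1 H
  atom 9: C, bond orders sum to 3 (valence 4) → 1 H
  atom 10: C, bond orders sum to 4 (valence 4) → 0 H
  atom 11: O, bond orders sum to 2 (valence 2) → 0 H
  atom 12: O, bond orders sum to 2 (valence 2) → 0 H
  atom 13: C, bond orders sum to 1 (valence 4) → 3 H
Totals → C:9, H:13, N:1, O:3.
In Hill order: C9H13NO3.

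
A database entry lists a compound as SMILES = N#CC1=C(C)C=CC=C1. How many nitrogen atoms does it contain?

1

Scan the SMILES for N atoms (remember two-letter symbols like Cl and Br are single atoms).
Nitrogen count: 1.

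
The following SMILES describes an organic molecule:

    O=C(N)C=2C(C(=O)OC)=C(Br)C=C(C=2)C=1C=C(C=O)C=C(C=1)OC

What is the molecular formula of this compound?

Walk through each heavy atom and fill implicit hydrogens from standard valence (C 4, N 3, O 2, S 2, halogen 1):
  atom 1: O, bond orders sum to 2 (valence 2) → 0 H
  atom 2: C, bond orders sum to 4 (valence 4) → 0 H
  atom 3: N, bond orders sum to 1 (valence 3) → 2 H
  atom 4: C, bond orders sum to 4 (valence 4) → 0 H
  atom 5: C, bond orders sum to 4 (valence 4) → 0 H
  atom 6: C, bond orders sum to 4 (valence 4) → 0 H
  atom 7: O, bond orders sum to 2 (valence 2) → 0 H
  atom 8: O, bond orders sum to 2 (valence 2) → 0 H
  atom 9: C, bond orders sum to 1 (valence 4) → 3 H
  atom 10: C, bond orders sum to 4 (valence 4) → 0 H
  atom 11: Br (halogen, monovalent) → 0 H
  atom 12: C, bond orders sum to 3 (valence 4) → 1 H
  atom 13: C, bond orders sum to 4 (valence 4) → 0 H
  atom 14: C, bond orders sum to 3 (valence 4) → 1 H
  atom 15: C, bond orders sum to 4 (valence 4) → 0 H
  atom 16: C, bond orders sum to 3 (valence 4) → 1 H
  atom 17: C, bond orders sum to 4 (valence 4) → 0 H
  atom 18: C, bond orders sum to 3 (valence 4) → 1 H
  atom 19: O, bond orders sum to 2 (valence 2) → 0 H
  atom 20: C, bond orders sum to 3 (valence 4) → 1 H
  atom 21: C, bond orders sum to 4 (valence 4) → 0 H
  atom 22: C, bond orders sum to 3 (valence 4) → 1 H
  atom 23: O, bond orders sum to 2 (valence 2) → 0 H
  atom 24: C, bond orders sum to 1 (valence 4) → 3 H
Totals → C:17, H:14, Br:1, N:1, O:5.

C17H14BrNO5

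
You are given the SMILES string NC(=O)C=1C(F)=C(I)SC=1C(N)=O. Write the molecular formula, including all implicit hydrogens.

Walk through each heavy atom and fill implicit hydrogens from standard valence (C 4, N 3, O 2, S 2, halogen 1):
  atom 1: N, bond orders sum to 1 (valence 3) → 2 H
  atom 2: C, bond orders sum to 4 (valence 4) → 0 H
  atom 3: O, bond orders sum to 2 (valence 2) → 0 H
  atom 4: C, bond orders sum to 4 (valence 4) → 0 H
  atom 5: C, bond orders sum to 4 (valence 4) → 0 H
  atom 6: F (halogen, monovalent) → 0 H
  atom 7: C, bond orders sum to 4 (valence 4) → 0 H
  atom 8: I (halogen, monovalent) → 0 H
  atom 9: S, bond orders sum to 2 (valence 2) → 0 H
  atom 10: C, bond orders sum to 4 (valence 4) → 0 H
  atom 11: C, bond orders sum to 4 (valence 4) → 0 H
  atom 12: N, bond orders sum to 1 (valence 3) → 2 H
  atom 13: O, bond orders sum to 2 (valence 2) → 0 H
Totals → C:6, H:4, F:1, I:1, N:2, O:2, S:1.
In Hill order: C6H4FIN2O2S.

C6H4FIN2O2S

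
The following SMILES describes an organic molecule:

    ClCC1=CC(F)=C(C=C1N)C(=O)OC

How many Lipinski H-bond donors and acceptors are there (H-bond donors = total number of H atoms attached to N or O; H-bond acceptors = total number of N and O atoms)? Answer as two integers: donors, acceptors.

2, 3

Donors: find every N or O and count the H atoms it carries.
  atom 10 (N): bond orders sum to 1 → 2 H
  atom 12 (O): bond orders sum to 2 → 0 H
  atom 13 (O): bond orders sum to 2 → 0 H
Lipinski HBD = 2.
Acceptors: N atoms = 1, O atoms = 2 → HBA = 3.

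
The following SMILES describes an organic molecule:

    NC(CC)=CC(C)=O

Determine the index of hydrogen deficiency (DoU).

Molecular formula: C6H11NO.
DoU = (2C + 2 + N − H − X) / 2, where X is the halogen count and O/S are ignored.
    = (2·6 + 2 + 1 − 11 − 0) / 2 = 4 / 2 = 2.

2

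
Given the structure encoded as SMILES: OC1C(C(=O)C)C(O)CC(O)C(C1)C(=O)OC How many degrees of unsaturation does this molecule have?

Degree of unsaturation = (number of rings) + (number of π bonds).
Ring closures in the SMILES: 1.
π bonds: 2 double bonds (each 1 DoU) → 2 DoU from unsaturation.
Total DoU = 1 + 2 = 3.

3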